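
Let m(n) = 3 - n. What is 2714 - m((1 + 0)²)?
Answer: 2712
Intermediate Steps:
2714 - m((1 + 0)²) = 2714 - (3 - (1 + 0)²) = 2714 - (3 - 1*1²) = 2714 - (3 - 1*1) = 2714 - (3 - 1) = 2714 - 1*2 = 2714 - 2 = 2712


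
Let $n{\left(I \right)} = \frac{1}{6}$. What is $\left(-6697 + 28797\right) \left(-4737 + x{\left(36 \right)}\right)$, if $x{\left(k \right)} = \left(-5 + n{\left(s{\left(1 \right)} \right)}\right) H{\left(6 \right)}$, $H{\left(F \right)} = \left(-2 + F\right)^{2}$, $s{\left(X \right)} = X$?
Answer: $- \frac{319190300}{3} \approx -1.064 \cdot 10^{8}$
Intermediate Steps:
$n{\left(I \right)} = \frac{1}{6}$
$x{\left(k \right)} = - \frac{232}{3}$ ($x{\left(k \right)} = \left(-5 + \frac{1}{6}\right) \left(-2 + 6\right)^{2} = - \frac{29 \cdot 4^{2}}{6} = \left(- \frac{29}{6}\right) 16 = - \frac{232}{3}$)
$\left(-6697 + 28797\right) \left(-4737 + x{\left(36 \right)}\right) = \left(-6697 + 28797\right) \left(-4737 - \frac{232}{3}\right) = 22100 \left(- \frac{14443}{3}\right) = - \frac{319190300}{3}$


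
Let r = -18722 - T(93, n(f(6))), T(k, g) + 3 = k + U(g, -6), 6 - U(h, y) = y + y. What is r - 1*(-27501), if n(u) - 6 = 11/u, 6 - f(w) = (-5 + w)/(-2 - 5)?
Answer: 8671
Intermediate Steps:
U(h, y) = 6 - 2*y (U(h, y) = 6 - (y + y) = 6 - 2*y)
f(w) = 37/7 + w/7 (f(w) = 6 - (-5 + w)/(-2 - 5) = 6 - (-5 + w)/(-7) = 6 - (-5 + w)*(-1)/7 = 6 - (5/7 - w/7) = 6 + (-5/7 + w/7) = 37/7 + w/7)
n(u) = 6 + 11/u
T(k, g) = 15 + k (T(k, g) = -3 + (k + (6 - 2*(-6))) = -3 + (k + (6 + 12)) = -3 + (k + 18) = -3 + (18 + k) = 15 + k)
r = -18830 (r = -18722 - (15 + 93) = -18722 - 1*108 = -18722 - 108 = -18830)
r - 1*(-27501) = -18830 - 1*(-27501) = -18830 + 27501 = 8671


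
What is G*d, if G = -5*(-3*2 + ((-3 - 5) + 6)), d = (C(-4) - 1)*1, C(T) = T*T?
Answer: 600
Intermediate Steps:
C(T) = T²
d = 15 (d = ((-4)² - 1)*1 = (16 - 1)*1 = 15*1 = 15)
G = 40 (G = -5*(-6 + (-8 + 6)) = -5*(-6 - 2) = -5*(-8) = 40)
G*d = 40*15 = 600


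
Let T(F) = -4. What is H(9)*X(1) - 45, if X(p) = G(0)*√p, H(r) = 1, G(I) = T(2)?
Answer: -49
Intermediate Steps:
G(I) = -4
X(p) = -4*√p
H(9)*X(1) - 45 = 1*(-4*√1) - 45 = 1*(-4*1) - 45 = 1*(-4) - 45 = -4 - 45 = -49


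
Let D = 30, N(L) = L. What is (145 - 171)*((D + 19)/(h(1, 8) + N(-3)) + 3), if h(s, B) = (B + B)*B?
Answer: -11024/125 ≈ -88.192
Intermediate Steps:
h(s, B) = 2*B² (h(s, B) = (2*B)*B = 2*B²)
(145 - 171)*((D + 19)/(h(1, 8) + N(-3)) + 3) = (145 - 171)*((30 + 19)/(2*8² - 3) + 3) = -26*(49/(2*64 - 3) + 3) = -26*(49/(128 - 3) + 3) = -26*(49/125 + 3) = -26*424/125 = -11024/125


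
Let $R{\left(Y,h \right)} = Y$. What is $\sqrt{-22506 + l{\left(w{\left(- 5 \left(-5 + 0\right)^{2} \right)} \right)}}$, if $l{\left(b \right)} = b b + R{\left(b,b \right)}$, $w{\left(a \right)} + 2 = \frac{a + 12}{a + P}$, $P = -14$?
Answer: $\frac{6 i \sqrt{12078726}}{139} \approx 150.02 i$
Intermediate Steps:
$w{\left(a \right)} = -2 + \frac{12 + a}{-14 + a}$ ($w{\left(a \right)} = -2 + \frac{a + 12}{a - 14} = -2 + \frac{12 + a}{-14 + a}$)
$l{\left(b \right)} = b + b^{2}$ ($l{\left(b \right)} = b b + b = b^{2} + b = b + b^{2}$)
$\sqrt{-22506 + l{\left(w{\left(- 5 \left(-5 + 0\right)^{2} \right)} \right)}} = \sqrt{-22506 + \frac{40 - - 5 \left(-5 + 0\right)^{2}}{-14 - 5 \left(-5 + 0\right)^{2}} \left(1 + \frac{40 - - 5 \left(-5 + 0\right)^{2}}{-14 - 5 \left(-5 + 0\right)^{2}}\right)} = \sqrt{-22506 + \frac{40 - - 5 \left(-5\right)^{2}}{-14 - 5 \left(-5\right)^{2}} \left(1 + \frac{40 - - 5 \left(-5\right)^{2}}{-14 - 5 \left(-5\right)^{2}}\right)} = \sqrt{-22506 + \frac{40 - \left(-5\right) 25}{-14 - 125} \left(1 + \frac{40 - \left(-5\right) 25}{-14 - 125}\right)} = \sqrt{-22506 + \frac{40 - -125}{-14 - 125} \left(1 + \frac{40 - -125}{-14 - 125}\right)} = \sqrt{-22506 + \frac{40 + 125}{-139} \left(1 + \frac{40 + 125}{-139}\right)} = \sqrt{-22506 + \left(- \frac{1}{139}\right) 165 \left(1 - \frac{165}{139}\right)} = \sqrt{-22506 - \frac{165 \left(1 - \frac{165}{139}\right)}{139}} = \sqrt{-22506 - - \frac{4290}{19321}} = \sqrt{-22506 + \frac{4290}{19321}} = \sqrt{- \frac{434834136}{19321}} = \frac{6 i \sqrt{12078726}}{139}$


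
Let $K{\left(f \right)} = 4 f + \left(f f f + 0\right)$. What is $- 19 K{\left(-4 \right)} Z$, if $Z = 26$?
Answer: $39520$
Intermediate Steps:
$K{\left(f \right)} = f^{3} + 4 f$ ($K{\left(f \right)} = 4 f + \left(f^{2} f + 0\right) = 4 f + \left(f^{3} + 0\right) = 4 f + f^{3} = f^{3} + 4 f$)
$- 19 K{\left(-4 \right)} Z = - 19 \left(- 4 \left(4 + \left(-4\right)^{2}\right)\right) 26 = - 19 \left(- 4 \left(4 + 16\right)\right) 26 = - 19 \left(\left(-4\right) 20\right) 26 = \left(-19\right) \left(-80\right) 26 = 1520 \cdot 26 = 39520$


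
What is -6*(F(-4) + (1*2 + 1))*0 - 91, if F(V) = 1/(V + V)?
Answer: -91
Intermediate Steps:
F(V) = 1/(2*V)
-6*(F(-4) + (1*2 + 1))*0 - 91 = -6*((½)/(-4) + (1*2 + 1))*0 - 91 = -6*((½)*(-¼) + (2 + 1))*0 - 91 = -6*(-⅛ + 3)*0 - 91 = -69*0/4 - 91 = -6*0 - 91 = 0 - 91 = -91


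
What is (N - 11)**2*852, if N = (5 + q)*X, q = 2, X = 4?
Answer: 246228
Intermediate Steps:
N = 28 (N = (5 + 2)*4 = 7*4 = 28)
(N - 11)**2*852 = (28 - 11)**2*852 = 17**2*852 = 289*852 = 246228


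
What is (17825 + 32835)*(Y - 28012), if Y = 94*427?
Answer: 614303160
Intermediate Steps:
Y = 40138
(17825 + 32835)*(Y - 28012) = (17825 + 32835)*(40138 - 28012) = 50660*12126 = 614303160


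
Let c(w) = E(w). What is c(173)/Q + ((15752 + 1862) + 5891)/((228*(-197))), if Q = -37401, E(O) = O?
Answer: -295626991/559967772 ≈ -0.52794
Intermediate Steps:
c(w) = w
c(173)/Q + ((15752 + 1862) + 5891)/((228*(-197))) = 173/(-37401) + ((15752 + 1862) + 5891)/((228*(-197))) = 173*(-1/37401) + (17614 + 5891)/(-44916) = -173/37401 + 23505*(-1/44916) = -173/37401 - 7835/14972 = -295626991/559967772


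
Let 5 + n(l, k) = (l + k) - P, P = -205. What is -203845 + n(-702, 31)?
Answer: -204316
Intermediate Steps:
n(l, k) = 200 + k + l (n(l, k) = -5 + ((l + k) - 1*(-205)) = -5 + ((k + l) + 205) = -5 + (205 + k + l) = 200 + k + l)
-203845 + n(-702, 31) = -203845 + (200 + 31 - 702) = -203845 - 471 = -204316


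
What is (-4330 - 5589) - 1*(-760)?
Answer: -9159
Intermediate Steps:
(-4330 - 5589) - 1*(-760) = -9919 + 760 = -9159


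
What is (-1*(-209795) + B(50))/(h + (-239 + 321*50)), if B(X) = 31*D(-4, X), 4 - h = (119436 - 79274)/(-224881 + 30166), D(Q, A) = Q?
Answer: 3711462615/279950717 ≈ 13.258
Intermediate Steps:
h = 819022/194715 (h = 4 - (119436 - 79274)/(-224881 + 30166) = 4 - 40162/(-194715) = 4 - 40162*(-1)/194715 = 4 - 1*(-40162/194715) = 4 + 40162/194715 = 819022/194715 ≈ 4.2063)
B(X) = -124 (B(X) = 31*(-4) = -124)
(-1*(-209795) + B(50))/(h + (-239 + 321*50)) = (-1*(-209795) - 124)/(819022/194715 + (-239 + 321*50)) = (209795 - 124)/(819022/194715 + (-239 + 16050)) = 209671/(819022/194715 + 15811) = 209671/(3079457887/194715) = 209671*(194715/3079457887) = 3711462615/279950717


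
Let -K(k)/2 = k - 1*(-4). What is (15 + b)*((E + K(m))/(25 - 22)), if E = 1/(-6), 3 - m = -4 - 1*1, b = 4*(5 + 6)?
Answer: -8555/18 ≈ -475.28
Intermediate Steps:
b = 44 (b = 4*11 = 44)
m = 8 (m = 3 - (-4 - 1*1) = 3 - (-4 - 1) = 3 - 1*(-5) = 3 + 5 = 8)
E = -⅙ ≈ -0.16667
K(k) = -8 - 2*k (K(k) = -2*(k - 1*(-4)) = -2*(k + 4) = -2*(4 + k) = -8 - 2*k)
(15 + b)*((E + K(m))/(25 - 22)) = (15 + 44)*((-⅙ + (-8 - 2*8))/(25 - 22)) = 59*((-⅙ + (-8 - 16))/3) = 59*((-⅙ - 24)*(⅓)) = 59*(-145/6*⅓) = 59*(-145/18) = -8555/18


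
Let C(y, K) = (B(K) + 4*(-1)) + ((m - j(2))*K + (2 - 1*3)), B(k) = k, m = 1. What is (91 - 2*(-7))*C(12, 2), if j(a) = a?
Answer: -525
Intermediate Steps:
C(y, K) = -5 (C(y, K) = (K + 4*(-1)) + ((1 - 1*2)*K + (2 - 1*3)) = (K - 4) + ((1 - 2)*K + (2 - 3)) = (-4 + K) + (-K - 1) = (-4 + K) + (-1 - K) = -5)
(91 - 2*(-7))*C(12, 2) = (91 - 2*(-7))*(-5) = (91 + 14)*(-5) = 105*(-5) = -525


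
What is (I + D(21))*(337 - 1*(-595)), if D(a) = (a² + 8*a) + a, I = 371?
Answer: 932932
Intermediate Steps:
D(a) = a² + 9*a
(I + D(21))*(337 - 1*(-595)) = (371 + 21*(9 + 21))*(337 - 1*(-595)) = (371 + 21*30)*(337 + 595) = (371 + 630)*932 = 1001*932 = 932932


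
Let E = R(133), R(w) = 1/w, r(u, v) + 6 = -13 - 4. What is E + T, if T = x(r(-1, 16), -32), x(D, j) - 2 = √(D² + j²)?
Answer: 267/133 + √1553 ≈ 41.416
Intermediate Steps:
r(u, v) = -23 (r(u, v) = -6 + (-13 - 4) = -6 - 17 = -23)
x(D, j) = 2 + √(D² + j²)
T = 2 + √1553 (T = 2 + √((-23)² + (-32)²) = 2 + √(529 + 1024) = 2 + √1553 ≈ 41.408)
E = 1/133 ≈ 0.0075188
E + T = 1/133 + (2 + √1553) = 267/133 + √1553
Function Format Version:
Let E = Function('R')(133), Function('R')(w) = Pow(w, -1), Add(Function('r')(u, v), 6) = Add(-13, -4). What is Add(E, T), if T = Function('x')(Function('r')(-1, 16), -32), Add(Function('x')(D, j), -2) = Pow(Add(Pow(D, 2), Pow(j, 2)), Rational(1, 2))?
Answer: Add(Rational(267, 133), Pow(1553, Rational(1, 2))) ≈ 41.416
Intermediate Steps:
Function('r')(u, v) = -23 (Function('r')(u, v) = Add(-6, Add(-13, -4)) = Add(-6, -17) = -23)
Function('x')(D, j) = Add(2, Pow(Add(Pow(D, 2), Pow(j, 2)), Rational(1, 2)))
T = Add(2, Pow(1553, Rational(1, 2))) (T = Add(2, Pow(Add(Pow(-23, 2), Pow(-32, 2)), Rational(1, 2))) = Add(2, Pow(Add(529, 1024), Rational(1, 2))) = Add(2, Pow(1553, Rational(1, 2))) ≈ 41.408)
E = Rational(1, 133) (E = Pow(133, -1) = Rational(1, 133) ≈ 0.0075188)
Add(E, T) = Add(Rational(1, 133), Add(2, Pow(1553, Rational(1, 2)))) = Add(Rational(267, 133), Pow(1553, Rational(1, 2)))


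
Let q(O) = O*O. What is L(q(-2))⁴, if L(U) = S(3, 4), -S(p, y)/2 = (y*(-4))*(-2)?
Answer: 16777216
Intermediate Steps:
S(p, y) = -16*y (S(p, y) = -2*y*(-4)*(-2) = -2*(-4*y)*(-2) = -16*y)
q(O) = O²
L(U) = -64 (L(U) = -16*4 = -64)
L(q(-2))⁴ = (-64)⁴ = 16777216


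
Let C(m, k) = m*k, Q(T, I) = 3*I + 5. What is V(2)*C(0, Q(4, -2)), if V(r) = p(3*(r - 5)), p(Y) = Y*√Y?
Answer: 0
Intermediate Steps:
Q(T, I) = 5 + 3*I
p(Y) = Y^(3/2)
C(m, k) = k*m
V(r) = (-15 + 3*r)^(3/2) (V(r) = (3*(r - 5))^(3/2) = (3*(-5 + r))^(3/2) = (-15 + 3*r)^(3/2))
V(2)*C(0, Q(4, -2)) = (-15 + 3*2)^(3/2)*((5 + 3*(-2))*0) = (-15 + 6)^(3/2)*((5 - 6)*0) = (-9)^(3/2)*(-1*0) = -27*I*0 = 0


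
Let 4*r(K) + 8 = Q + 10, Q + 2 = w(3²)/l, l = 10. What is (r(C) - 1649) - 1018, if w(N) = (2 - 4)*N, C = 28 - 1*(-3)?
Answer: -53349/20 ≈ -2667.4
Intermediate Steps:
C = 31 (C = 28 + 3 = 31)
w(N) = -2*N
Q = -19/5 (Q = -2 - 2*3²/10 = -2 - 2*9*(⅒) = -2 - 18*⅒ = -2 - 9/5 = -19/5 ≈ -3.8000)
r(K) = -9/20 (r(K) = -2 + (-19/5 + 10)/4 = -2 + (¼)*(31/5) = -2 + 31/20 = -9/20)
(r(C) - 1649) - 1018 = (-9/20 - 1649) - 1018 = -32989/20 - 1018 = -53349/20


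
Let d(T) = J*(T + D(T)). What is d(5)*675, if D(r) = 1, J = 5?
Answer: 20250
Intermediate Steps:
d(T) = 5 + 5*T (d(T) = 5*(T + 1) = 5*(1 + T) = 5 + 5*T)
d(5)*675 = (5 + 5*5)*675 = (5 + 25)*675 = 30*675 = 20250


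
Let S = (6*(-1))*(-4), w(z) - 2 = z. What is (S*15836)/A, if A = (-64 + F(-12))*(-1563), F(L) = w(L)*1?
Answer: 1712/521 ≈ 3.2860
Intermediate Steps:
w(z) = 2 + z
S = 24 (S = -6*(-4) = 24)
F(L) = 2 + L (F(L) = (2 + L)*1 = 2 + L)
A = 115662 (A = (-64 + (2 - 12))*(-1563) = (-64 - 10)*(-1563) = -74*(-1563) = 115662)
(S*15836)/A = (24*15836)/115662 = 380064*(1/115662) = 1712/521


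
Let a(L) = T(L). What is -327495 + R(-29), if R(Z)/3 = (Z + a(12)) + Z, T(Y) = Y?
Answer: -327633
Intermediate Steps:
a(L) = L
R(Z) = 36 + 6*Z (R(Z) = 3*((Z + 12) + Z) = 3*((12 + Z) + Z) = 3*(12 + 2*Z) = 36 + 6*Z)
-327495 + R(-29) = -327495 + (36 + 6*(-29)) = -327495 + (36 - 174) = -327495 - 138 = -327633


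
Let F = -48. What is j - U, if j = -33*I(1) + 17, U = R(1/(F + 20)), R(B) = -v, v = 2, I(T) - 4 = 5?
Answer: -278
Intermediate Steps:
I(T) = 9 (I(T) = 4 + 5 = 9)
R(B) = -2 (R(B) = -1*2 = -2)
U = -2
j = -280 (j = -33*9 + 17 = -297 + 17 = -280)
j - U = -280 - 1*(-2) = -280 + 2 = -278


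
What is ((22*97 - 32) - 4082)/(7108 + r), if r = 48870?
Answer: -990/27989 ≈ -0.035371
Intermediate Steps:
((22*97 - 32) - 4082)/(7108 + r) = ((22*97 - 32) - 4082)/(7108 + 48870) = ((2134 - 32) - 4082)/55978 = (2102 - 4082)*(1/55978) = -1980*1/55978 = -990/27989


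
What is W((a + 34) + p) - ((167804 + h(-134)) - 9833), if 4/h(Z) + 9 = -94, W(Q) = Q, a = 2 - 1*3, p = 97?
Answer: -16257619/103 ≈ -1.5784e+5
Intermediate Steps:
a = -1 (a = 2 - 3 = -1)
h(Z) = -4/103 (h(Z) = 4/(-9 - 94) = 4/(-103) = 4*(-1/103) = -4/103)
W((a + 34) + p) - ((167804 + h(-134)) - 9833) = ((-1 + 34) + 97) - ((167804 - 4/103) - 9833) = (33 + 97) - (17283808/103 - 9833) = 130 - 1*16271009/103 = 130 - 16271009/103 = -16257619/103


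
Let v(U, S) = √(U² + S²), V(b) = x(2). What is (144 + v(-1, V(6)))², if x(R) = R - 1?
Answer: (144 + √2)² ≈ 21145.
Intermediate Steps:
x(R) = -1 + R
V(b) = 1 (V(b) = -1 + 2 = 1)
v(U, S) = √(S² + U²)
(144 + v(-1, V(6)))² = (144 + √(1² + (-1)²))² = (144 + √(1 + 1))² = (144 + √2)²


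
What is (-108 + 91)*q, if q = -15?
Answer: 255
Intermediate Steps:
(-108 + 91)*q = (-108 + 91)*(-15) = -17*(-15) = 255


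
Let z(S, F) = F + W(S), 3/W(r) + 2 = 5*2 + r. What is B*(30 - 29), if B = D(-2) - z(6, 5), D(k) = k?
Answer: -101/14 ≈ -7.2143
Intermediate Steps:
W(r) = 3/(8 + r) (W(r) = 3/(-2 + (5*2 + r)) = 3/(-2 + (10 + r)) = 3/(8 + r))
z(S, F) = F + 3/(8 + S)
B = -101/14 (B = -2 - (3 + 5*(8 + 6))/(8 + 6) = -2 - (3 + 5*14)/14 = -2 - (3 + 70)/14 = -2 - 73/14 = -101/14 ≈ -7.2143)
B*(30 - 29) = -101*(30 - 29)/14 = -101/14*1 = -101/14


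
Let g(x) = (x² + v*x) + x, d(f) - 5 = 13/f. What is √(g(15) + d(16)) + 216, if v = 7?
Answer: 216 + √5613/4 ≈ 234.73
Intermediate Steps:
d(f) = 5 + 13/f
g(x) = x² + 8*x (g(x) = (x² + 7*x) + x = x² + 8*x)
√(g(15) + d(16)) + 216 = √(15*(8 + 15) + (5 + 13/16)) + 216 = √(15*23 + (5 + 13*(1/16))) + 216 = √(345 + (5 + 13/16)) + 216 = √(345 + 93/16) + 216 = √(5613/16) + 216 = √5613/4 + 216 = 216 + √5613/4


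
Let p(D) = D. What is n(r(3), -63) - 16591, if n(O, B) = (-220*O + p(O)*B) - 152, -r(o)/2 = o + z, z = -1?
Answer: -15611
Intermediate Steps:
r(o) = 2 - 2*o (r(o) = -2*(o - 1) = -2*(-1 + o) = 2 - 2*o)
n(O, B) = -152 - 220*O + B*O (n(O, B) = (-220*O + O*B) - 152 = (-220*O + B*O) - 152 = -152 - 220*O + B*O)
n(r(3), -63) - 16591 = (-152 - 220*(2 - 2*3) - 63*(2 - 2*3)) - 16591 = (-152 - 220*(2 - 6) - 63*(2 - 6)) - 16591 = (-152 - 220*(-4) - 63*(-4)) - 16591 = (-152 + 880 + 252) - 16591 = 980 - 16591 = -15611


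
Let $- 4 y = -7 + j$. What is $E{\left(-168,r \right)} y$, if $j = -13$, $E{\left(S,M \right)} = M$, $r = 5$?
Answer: $25$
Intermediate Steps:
$y = 5$ ($y = - \frac{-7 - 13}{4} = \left(- \frac{1}{4}\right) \left(-20\right) = 5$)
$E{\left(-168,r \right)} y = 5 \cdot 5 = 25$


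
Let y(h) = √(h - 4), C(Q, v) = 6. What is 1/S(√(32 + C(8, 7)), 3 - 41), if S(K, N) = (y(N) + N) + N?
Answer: -38/2909 - I*√42/5818 ≈ -0.013063 - 0.0011139*I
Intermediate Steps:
y(h) = √(-4 + h)
S(K, N) = √(-4 + N) + 2*N (S(K, N) = (√(-4 + N) + N) + N = (N + √(-4 + N)) + N = √(-4 + N) + 2*N)
1/S(√(32 + C(8, 7)), 3 - 41) = 1/(√(-4 + (3 - 41)) + 2*(3 - 41)) = 1/(√(-4 - 38) + 2*(-38)) = 1/(√(-42) - 76) = 1/(I*√42 - 76) = 1/(-76 + I*√42)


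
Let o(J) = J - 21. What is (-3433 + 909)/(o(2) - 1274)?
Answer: 2524/1293 ≈ 1.9520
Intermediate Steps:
o(J) = -21 + J
(-3433 + 909)/(o(2) - 1274) = (-3433 + 909)/((-21 + 2) - 1274) = -2524/(-19 - 1274) = -2524/(-1293) = -2524*(-1/1293) = 2524/1293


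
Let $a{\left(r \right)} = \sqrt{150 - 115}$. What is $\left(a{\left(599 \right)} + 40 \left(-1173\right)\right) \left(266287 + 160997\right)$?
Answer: $-20048165280 + 427284 \sqrt{35} \approx -2.0046 \cdot 10^{10}$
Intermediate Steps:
$a{\left(r \right)} = \sqrt{35}$
$\left(a{\left(599 \right)} + 40 \left(-1173\right)\right) \left(266287 + 160997\right) = \left(\sqrt{35} + 40 \left(-1173\right)\right) \left(266287 + 160997\right) = \left(\sqrt{35} - 46920\right) 427284 = \left(-46920 + \sqrt{35}\right) 427284 = -20048165280 + 427284 \sqrt{35}$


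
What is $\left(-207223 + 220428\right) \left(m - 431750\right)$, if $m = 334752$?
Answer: $-1280858590$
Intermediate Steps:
$\left(-207223 + 220428\right) \left(m - 431750\right) = \left(-207223 + 220428\right) \left(334752 - 431750\right) = 13205 \left(-96998\right) = -1280858590$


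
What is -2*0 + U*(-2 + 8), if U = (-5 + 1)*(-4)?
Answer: 96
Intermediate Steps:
U = 16 (U = -4*(-4) = 16)
-2*0 + U*(-2 + 8) = -2*0 + 16*(-2 + 8) = 0 + 16*6 = 0 + 96 = 96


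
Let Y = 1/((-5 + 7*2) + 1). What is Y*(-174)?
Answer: -87/5 ≈ -17.400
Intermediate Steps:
Y = 1/10 (Y = 1/((-5 + 14) + 1) = 1/(9 + 1) = 1/10 ≈ 0.10000)
Y*(-174) = (1/10)*(-174) = -87/5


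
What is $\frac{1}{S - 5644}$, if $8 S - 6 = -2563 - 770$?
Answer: $- \frac{8}{48479} \approx -0.00016502$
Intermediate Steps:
$S = - \frac{3327}{8}$ ($S = \frac{3}{4} + \frac{-2563 - 770}{8} = \frac{3}{4} + \frac{1}{8} \left(-3333\right) = \frac{3}{4} - \frac{3333}{8} = - \frac{3327}{8} \approx -415.88$)
$\frac{1}{S - 5644} = \frac{1}{- \frac{3327}{8} - 5644} = \frac{1}{- \frac{48479}{8}} = - \frac{8}{48479}$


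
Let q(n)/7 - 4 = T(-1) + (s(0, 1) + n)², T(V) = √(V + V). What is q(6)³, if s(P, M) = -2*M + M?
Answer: 8305745 + 864703*I*√2 ≈ 8.3057e+6 + 1.2229e+6*I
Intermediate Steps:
T(V) = √2*√V (T(V) = √(2*V) = √2*√V)
s(P, M) = -M
q(n) = 28 + 7*(-1 + n)² + 7*I*√2 (q(n) = 28 + 7*(√2*√(-1) + (-1*1 + n)²) = 28 + 7*(√2*I + (-1 + n)²) = 28 + 7*(I*√2 + (-1 + n)²) = 28 + 7*((-1 + n)² + I*√2) = 28 + (7*(-1 + n)² + 7*I*√2) = 28 + 7*(-1 + n)² + 7*I*√2)
q(6)³ = (28 + 7*(-1 + 6)² + 7*I*√2)³ = (28 + 7*5² + 7*I*√2)³ = (28 + 7*25 + 7*I*√2)³ = (28 + 175 + 7*I*√2)³ = (203 + 7*I*√2)³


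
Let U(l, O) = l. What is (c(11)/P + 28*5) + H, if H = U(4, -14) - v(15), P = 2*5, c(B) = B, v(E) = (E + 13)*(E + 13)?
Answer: -6389/10 ≈ -638.90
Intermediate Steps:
v(E) = (13 + E)² (v(E) = (13 + E)*(13 + E) = (13 + E)²)
P = 10
H = -780 (H = 4 - (13 + 15)² = 4 - 1*28² = 4 - 1*784 = 4 - 784 = -780)
(c(11)/P + 28*5) + H = (11/10 + 28*5) - 780 = (11*(⅒) + 140) - 780 = (11/10 + 140) - 780 = 1411/10 - 780 = -6389/10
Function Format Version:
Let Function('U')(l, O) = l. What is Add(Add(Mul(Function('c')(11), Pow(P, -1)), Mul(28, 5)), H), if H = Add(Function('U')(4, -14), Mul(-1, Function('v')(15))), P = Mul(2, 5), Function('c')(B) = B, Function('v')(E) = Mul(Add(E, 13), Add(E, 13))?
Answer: Rational(-6389, 10) ≈ -638.90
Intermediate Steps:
Function('v')(E) = Pow(Add(13, E), 2) (Function('v')(E) = Mul(Add(13, E), Add(13, E)) = Pow(Add(13, E), 2))
P = 10
H = -780 (H = Add(4, Mul(-1, Pow(Add(13, 15), 2))) = Add(4, Mul(-1, Pow(28, 2))) = Add(4, Mul(-1, 784)) = Add(4, -784) = -780)
Add(Add(Mul(Function('c')(11), Pow(P, -1)), Mul(28, 5)), H) = Add(Add(Mul(11, Pow(10, -1)), Mul(28, 5)), -780) = Add(Add(Mul(11, Rational(1, 10)), 140), -780) = Add(Add(Rational(11, 10), 140), -780) = Add(Rational(1411, 10), -780) = Rational(-6389, 10)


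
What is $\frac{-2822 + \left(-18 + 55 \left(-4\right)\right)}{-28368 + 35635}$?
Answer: $- \frac{3060}{7267} \approx -0.42108$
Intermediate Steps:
$\frac{-2822 + \left(-18 + 55 \left(-4\right)\right)}{-28368 + 35635} = \frac{-2822 - 238}{7267} = \left(-2822 - 238\right) \frac{1}{7267} = \left(-3060\right) \frac{1}{7267} = - \frac{3060}{7267}$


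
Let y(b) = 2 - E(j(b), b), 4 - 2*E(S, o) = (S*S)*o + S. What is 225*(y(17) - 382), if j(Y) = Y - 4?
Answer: 238725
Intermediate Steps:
j(Y) = -4 + Y
E(S, o) = 2 - S/2 - o*S**2/2 (E(S, o) = 2 - ((S*S)*o + S)/2 = 2 - (S**2*o + S)/2 = 2 - (o*S**2 + S)/2 = 2 - (S + o*S**2)/2 = 2 + (-S/2 - o*S**2/2) = 2 - S/2 - o*S**2/2)
y(b) = -2 + b/2 + b*(-4 + b)**2/2 (y(b) = 2 - (2 - (-4 + b)/2 - b*(-4 + b)**2/2) = 2 - (2 + (2 - b/2) - b*(-4 + b)**2/2) = 2 - (4 - b/2 - b*(-4 + b)**2/2) = 2 + (-4 + b/2 + b*(-4 + b)**2/2) = -2 + b/2 + b*(-4 + b)**2/2)
225*(y(17) - 382) = 225*((-2 + (1/2)*17 + (1/2)*17*(-4 + 17)**2) - 382) = 225*((-2 + 17/2 + (1/2)*17*13**2) - 382) = 225*((-2 + 17/2 + (1/2)*17*169) - 382) = 225*((-2 + 17/2 + 2873/2) - 382) = 225*(1443 - 382) = 225*1061 = 238725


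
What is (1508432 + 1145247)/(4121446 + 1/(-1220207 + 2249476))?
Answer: 2731349530651/4242076602975 ≈ 0.64387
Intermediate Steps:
(1508432 + 1145247)/(4121446 + 1/(-1220207 + 2249476)) = 2653679/(4121446 + 1/1029269) = 2653679/(4242076602975/1029269) = 2653679*(1029269/4242076602975) = 2731349530651/4242076602975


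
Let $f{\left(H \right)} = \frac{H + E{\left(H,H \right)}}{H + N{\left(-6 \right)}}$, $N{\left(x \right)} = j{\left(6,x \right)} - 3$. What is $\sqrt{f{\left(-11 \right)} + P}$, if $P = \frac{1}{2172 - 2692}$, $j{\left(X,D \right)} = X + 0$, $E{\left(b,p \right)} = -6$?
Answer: $\frac{\sqrt{8970}}{65} \approx 1.4571$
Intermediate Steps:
$j{\left(X,D \right)} = X$
$N{\left(x \right)} = 3$ ($N{\left(x \right)} = 6 - 3 = 3$)
$P = - \frac{1}{520}$ ($P = \frac{1}{-520} = - \frac{1}{520} \approx -0.0019231$)
$f{\left(H \right)} = \frac{-6 + H}{3 + H}$ ($f{\left(H \right)} = \frac{H - 6}{H + 3} = \frac{-6 + H}{3 + H}$)
$\sqrt{f{\left(-11 \right)} + P} = \sqrt{\frac{-6 - 11}{3 - 11} - \frac{1}{520}} = \sqrt{\frac{1}{-8} \left(-17\right) - \frac{1}{520}} = \sqrt{\left(- \frac{1}{8}\right) \left(-17\right) - \frac{1}{520}} = \sqrt{\frac{17}{8} - \frac{1}{520}} = \sqrt{\frac{138}{65}} = \frac{\sqrt{8970}}{65}$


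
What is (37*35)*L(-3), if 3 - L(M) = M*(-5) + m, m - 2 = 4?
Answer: -23310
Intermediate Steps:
m = 6 (m = 2 + 4 = 6)
L(M) = -3 + 5*M (L(M) = 3 - (M*(-5) + 6) = 3 - (-5*M + 6) = 3 - (6 - 5*M) = 3 + (-6 + 5*M) = -3 + 5*M)
(37*35)*L(-3) = (37*35)*(-3 + 5*(-3)) = 1295*(-3 - 15) = 1295*(-18) = -23310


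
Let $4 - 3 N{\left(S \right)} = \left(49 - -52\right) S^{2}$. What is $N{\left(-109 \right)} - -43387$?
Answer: $- \frac{1069816}{3} \approx -3.5661 \cdot 10^{5}$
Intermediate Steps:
$N{\left(S \right)} = \frac{4}{3} - \frac{101 S^{2}}{3}$ ($N{\left(S \right)} = \frac{4}{3} - \frac{\left(49 - -52\right) S^{2}}{3} = \frac{4}{3} - \frac{\left(49 + 52\right) S^{2}}{3} = \frac{4}{3} - \frac{101 S^{2}}{3}$)
$N{\left(-109 \right)} - -43387 = \left(\frac{4}{3} - \frac{101 \left(-109\right)^{2}}{3}\right) - -43387 = \left(\frac{4}{3} - \frac{1199981}{3}\right) + 43387 = - \frac{1199977}{3} + 43387 = - \frac{1069816}{3}$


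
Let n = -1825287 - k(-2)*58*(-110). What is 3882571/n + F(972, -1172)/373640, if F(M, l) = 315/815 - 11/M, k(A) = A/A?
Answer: -229840434921431039/107675705769245280 ≈ -2.1346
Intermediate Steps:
k(A) = 1
n = -1818907 (n = -1825287 - 1*58*(-110) = -1825287 - 58*(-110) = -1825287 - 1*(-6380) = -1825287 + 6380 = -1818907)
F(M, l) = 63/163 - 11/M (F(M, l) = 315*(1/815) - 11/M = 63/163 - 11/M)
3882571/n + F(972, -1172)/373640 = 3882571/(-1818907) + (63/163 - 11/972)/373640 = 3882571*(-1/1818907) + (63/163 - 11*1/972)*(1/373640) = -3882571/1818907 + (63/163 - 11/972)*(1/373640) = -3882571/1818907 + (59443/158436)*(1/373640) = -3882571/1818907 + 59443/59198027040 = -229840434921431039/107675705769245280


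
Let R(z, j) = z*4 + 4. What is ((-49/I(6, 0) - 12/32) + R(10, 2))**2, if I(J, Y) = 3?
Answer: 429025/576 ≈ 744.83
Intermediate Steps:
R(z, j) = 4 + 4*z (R(z, j) = 4*z + 4 = 4 + 4*z)
((-49/I(6, 0) - 12/32) + R(10, 2))**2 = ((-49/3 - 12/32) + (4 + 4*10))**2 = ((-49*1/3 - 12*1/32) + (4 + 40))**2 = ((-49/3 - 3/8) + 44)**2 = (-401/24 + 44)**2 = (655/24)**2 = 429025/576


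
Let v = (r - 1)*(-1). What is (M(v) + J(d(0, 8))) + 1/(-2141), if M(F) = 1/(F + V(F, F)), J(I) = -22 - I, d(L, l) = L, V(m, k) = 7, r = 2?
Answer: -280477/12846 ≈ -21.834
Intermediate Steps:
v = -1 (v = (2 - 1)*(-1) = 1*(-1) = -1)
M(F) = 1/(7 + F) (M(F) = 1/(F + 7) = 1/(7 + F))
(M(v) + J(d(0, 8))) + 1/(-2141) = (1/(7 - 1) + (-22 - 1*0)) + 1/(-2141) = (1/6 + (-22 + 0)) - 1/2141 = (⅙ - 22) - 1/2141 = -131/6 - 1/2141 = -280477/12846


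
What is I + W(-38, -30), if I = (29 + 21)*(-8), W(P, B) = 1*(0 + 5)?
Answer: -395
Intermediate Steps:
W(P, B) = 5 (W(P, B) = 1*5 = 5)
I = -400 (I = 50*(-8) = -400)
I + W(-38, -30) = -400 + 5 = -395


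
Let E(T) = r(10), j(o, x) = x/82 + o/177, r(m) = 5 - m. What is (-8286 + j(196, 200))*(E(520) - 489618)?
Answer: 29429165466218/7257 ≈ 4.0553e+9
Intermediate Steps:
j(o, x) = x/82 + o/177 (j(o, x) = x*(1/82) + o*(1/177) = x/82 + o/177)
E(T) = -5 (E(T) = 5 - 1*10 = 5 - 10 = -5)
(-8286 + j(196, 200))*(E(520) - 489618) = (-8286 + ((1/82)*200 + (1/177)*196))*(-5 - 489618) = (-8286 + (100/41 + 196/177))*(-489623) = (-8286 + 25736/7257)*(-489623) = -60105766/7257*(-489623) = 29429165466218/7257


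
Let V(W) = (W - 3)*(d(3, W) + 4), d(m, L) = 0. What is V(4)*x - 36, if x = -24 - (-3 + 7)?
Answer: -148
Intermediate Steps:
V(W) = -12 + 4*W (V(W) = (W - 3)*(0 + 4) = (-3 + W)*4 = -12 + 4*W)
x = -28 (x = -24 - 1*4 = -24 - 4 = -28)
V(4)*x - 36 = (-12 + 4*4)*(-28) - 36 = (-12 + 16)*(-28) - 36 = 4*(-28) - 36 = -112 - 36 = -148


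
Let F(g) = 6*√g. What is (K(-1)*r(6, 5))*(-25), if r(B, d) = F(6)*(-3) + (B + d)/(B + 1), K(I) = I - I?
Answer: 0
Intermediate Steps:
K(I) = 0
r(B, d) = -18*√6 + (B + d)/(1 + B) (r(B, d) = (6*√6)*(-3) + (B + d)/(B + 1) = -18*√6 + (B + d)/(1 + B))
(K(-1)*r(6, 5))*(-25) = (0*((6 + 5 - 18*√6 - 18*6*√6)/(1 + 6)))*(-25) = (0*((6 + 5 - 18*√6 - 108*√6)/7))*(-25) = (0*((11 - 126*√6)/7))*(-25) = (0*(11/7 - 18*√6))*(-25) = 0*(-25) = 0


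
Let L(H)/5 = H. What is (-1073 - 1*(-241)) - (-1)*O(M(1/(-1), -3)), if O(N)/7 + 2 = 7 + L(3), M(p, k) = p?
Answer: -692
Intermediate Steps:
L(H) = 5*H
O(N) = 140 (O(N) = -14 + 7*(7 + 5*3) = -14 + 7*(7 + 15) = -14 + 7*22 = -14 + 154 = 140)
(-1073 - 1*(-241)) - (-1)*O(M(1/(-1), -3)) = (-1073 - 1*(-241)) - (-1)*140 = (-1073 + 241) - 1*(-140) = -832 + 140 = -692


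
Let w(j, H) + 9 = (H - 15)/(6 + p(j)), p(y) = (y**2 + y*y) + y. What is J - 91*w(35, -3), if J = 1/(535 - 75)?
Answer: 939215311/1145860 ≈ 819.66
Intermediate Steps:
J = 1/460 ≈ 0.0021739
p(y) = y + 2*y**2 (p(y) = (y**2 + y**2) + y = 2*y**2 + y = y + 2*y**2)
w(j, H) = -9 + (-15 + H)/(6 + j*(1 + 2*j)) (w(j, H) = -9 + (H - 15)/(6 + j*(1 + 2*j)) = -9 + (-15 + H)/(6 + j*(1 + 2*j)))
J - 91*w(35, -3) = 1/460 - 91*(-69 - 3 - 9*35*(1 + 2*35))/(6 + 35*(1 + 2*35)) = 1/460 - 91*(-69 - 3 - 9*35*(1 + 70))/(6 + 35*(1 + 70)) = 1/460 - 91*(-69 - 3 - 9*35*71)/(6 + 35*71) = 1/460 - 91*(-69 - 3 - 22365)/(6 + 2485) = 1/460 - 91*(-22437)/2491 = 1/460 - 91*(-22437/2491) = 1/460 + 2041767/2491 = 939215311/1145860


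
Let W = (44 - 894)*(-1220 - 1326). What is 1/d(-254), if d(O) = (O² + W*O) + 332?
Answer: -1/549616552 ≈ -1.8194e-9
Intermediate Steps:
W = 2164100 (W = -850*(-2546) = 2164100)
d(O) = 332 + O² + 2164100*O (d(O) = (O² + 2164100*O) + 332 = 332 + O² + 2164100*O)
1/d(-254) = 1/(332 + (-254)² + 2164100*(-254)) = 1/(332 + 64516 - 549681400) = 1/(-549616552) = -1/549616552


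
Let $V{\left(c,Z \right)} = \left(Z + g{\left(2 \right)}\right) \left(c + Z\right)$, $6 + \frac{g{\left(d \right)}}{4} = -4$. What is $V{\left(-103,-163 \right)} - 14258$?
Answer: $39740$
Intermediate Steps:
$g{\left(d \right)} = -40$ ($g{\left(d \right)} = -24 + 4 \left(-4\right) = -24 - 16 = -40$)
$V{\left(c,Z \right)} = \left(-40 + Z\right) \left(Z + c\right)$ ($V{\left(c,Z \right)} = \left(Z - 40\right) \left(c + Z\right) = \left(-40 + Z\right) \left(Z + c\right)$)
$V{\left(-103,-163 \right)} - 14258 = \left(\left(-163\right)^{2} - -6520 - -4120 - -16789\right) - 14258 = \left(26569 + 6520 + 4120 + 16789\right) - 14258 = 53998 - 14258 = 39740$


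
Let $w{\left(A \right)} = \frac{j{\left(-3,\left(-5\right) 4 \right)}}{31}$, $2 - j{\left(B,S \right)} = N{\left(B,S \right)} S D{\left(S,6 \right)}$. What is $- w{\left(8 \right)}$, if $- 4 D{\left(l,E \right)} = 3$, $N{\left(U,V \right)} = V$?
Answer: $- \frac{302}{31} \approx -9.7419$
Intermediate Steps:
$D{\left(l,E \right)} = - \frac{3}{4}$ ($D{\left(l,E \right)} = \left(- \frac{1}{4}\right) 3 = - \frac{3}{4}$)
$j{\left(B,S \right)} = 2 + \frac{3 S^{2}}{4}$ ($j{\left(B,S \right)} = 2 - S S \left(- \frac{3}{4}\right) = 2 - S^{2} \left(- \frac{3}{4}\right) = 2 - - \frac{3 S^{2}}{4} = 2 + \frac{3 S^{2}}{4}$)
$w{\left(A \right)} = \frac{302}{31}$ ($w{\left(A \right)} = \frac{2 + \frac{3 \left(\left(-5\right) 4\right)^{2}}{4}}{31} = \left(2 + \frac{3 \left(-20\right)^{2}}{4}\right) \frac{1}{31} = \left(2 + \frac{3}{4} \cdot 400\right) \frac{1}{31} = \left(2 + 300\right) \frac{1}{31} = 302 \cdot \frac{1}{31} = \frac{302}{31}$)
$- w{\left(8 \right)} = \left(-1\right) \frac{302}{31} = - \frac{302}{31}$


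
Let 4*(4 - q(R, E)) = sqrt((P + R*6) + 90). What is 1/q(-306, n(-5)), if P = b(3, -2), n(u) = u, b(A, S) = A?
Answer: 64/1999 + 4*I*sqrt(1743)/1999 ≈ 0.032016 + 0.08354*I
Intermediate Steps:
P = 3
q(R, E) = 4 - sqrt(93 + 6*R)/4 (q(R, E) = 4 - sqrt((3 + R*6) + 90)/4 = 4 - sqrt((3 + 6*R) + 90)/4 = 4 - sqrt(93 + 6*R)/4)
1/q(-306, n(-5)) = 1/(4 - sqrt(93 + 6*(-306))/4) = 1/(4 - sqrt(93 - 1836)/4) = 1/(4 - I*sqrt(1743)/4)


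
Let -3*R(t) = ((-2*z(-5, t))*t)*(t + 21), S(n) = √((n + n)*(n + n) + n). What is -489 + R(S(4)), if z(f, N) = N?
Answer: 463 + 272*√17/3 ≈ 836.83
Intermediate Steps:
S(n) = √(n + 4*n²) (S(n) = √((2*n)*(2*n) + n) = √(4*n² + n) = √(n + 4*n²))
R(t) = 2*t²*(21 + t)/3 (R(t) = -(-2*t)*t*(t + 21)/3 = -(-2*t²)*(21 + t)/3 = -(-2)*t²*(21 + t)/3 = 2*t²*(21 + t)/3)
-489 + R(S(4)) = -489 + 2*(√(4*(1 + 4*4)))²*(21 + √(4*(1 + 4*4)))/3 = -489 + 2*(√(4*(1 + 16)))²*(21 + √(4*(1 + 16)))/3 = -489 + 2*(√(4*17))²*(21 + √(4*17))/3 = -489 + 2*(√68)²*(21 + √68)/3 = -489 + 2*(2*√17)²*(21 + 2*√17)/3 = -489 + (⅔)*68*(21 + 2*√17) = -489 + (952 + 272*√17/3) = 463 + 272*√17/3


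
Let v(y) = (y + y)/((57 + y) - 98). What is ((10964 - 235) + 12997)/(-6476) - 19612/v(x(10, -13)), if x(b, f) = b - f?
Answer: 571260055/74474 ≈ 7670.6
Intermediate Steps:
v(y) = 2*y/(-41 + y) (v(y) = (2*y)/(-41 + y) = 2*y/(-41 + y))
((10964 - 235) + 12997)/(-6476) - 19612/v(x(10, -13)) = ((10964 - 235) + 12997)/(-6476) - 19612*(-41 + (10 - 1*(-13)))/(2*(10 - 1*(-13))) = (10729 + 12997)*(-1/6476) - 19612*(-41 + (10 + 13))/(2*(10 + 13)) = 23726*(-1/6476) - 19612/(2*23/(-41 + 23)) = -11863/3238 - 19612/(2*23/(-18)) = -11863/3238 - 19612/(2*23*(-1/18)) = -11863/3238 - 19612/(-23/9) = -11863/3238 - 19612*(-9/23) = -11863/3238 + 176508/23 = 571260055/74474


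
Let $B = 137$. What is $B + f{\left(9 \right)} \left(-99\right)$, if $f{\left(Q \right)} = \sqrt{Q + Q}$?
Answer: $137 - 297 \sqrt{2} \approx -283.02$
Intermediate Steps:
$f{\left(Q \right)} = \sqrt{2} \sqrt{Q}$ ($f{\left(Q \right)} = \sqrt{2 Q} = \sqrt{2} \sqrt{Q}$)
$B + f{\left(9 \right)} \left(-99\right) = 137 + \sqrt{2} \sqrt{9} \left(-99\right) = 137 + \sqrt{2} \cdot 3 \left(-99\right) = 137 + 3 \sqrt{2} \left(-99\right) = 137 - 297 \sqrt{2}$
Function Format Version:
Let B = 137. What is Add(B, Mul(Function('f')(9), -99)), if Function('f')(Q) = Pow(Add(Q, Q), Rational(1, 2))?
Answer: Add(137, Mul(-297, Pow(2, Rational(1, 2)))) ≈ -283.02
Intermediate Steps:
Function('f')(Q) = Mul(Pow(2, Rational(1, 2)), Pow(Q, Rational(1, 2))) (Function('f')(Q) = Pow(Mul(2, Q), Rational(1, 2)) = Mul(Pow(2, Rational(1, 2)), Pow(Q, Rational(1, 2))))
Add(B, Mul(Function('f')(9), -99)) = Add(137, Mul(Mul(Pow(2, Rational(1, 2)), Pow(9, Rational(1, 2))), -99)) = Add(137, Mul(Mul(Pow(2, Rational(1, 2)), 3), -99)) = Add(137, Mul(Mul(3, Pow(2, Rational(1, 2))), -99)) = Add(137, Mul(-297, Pow(2, Rational(1, 2))))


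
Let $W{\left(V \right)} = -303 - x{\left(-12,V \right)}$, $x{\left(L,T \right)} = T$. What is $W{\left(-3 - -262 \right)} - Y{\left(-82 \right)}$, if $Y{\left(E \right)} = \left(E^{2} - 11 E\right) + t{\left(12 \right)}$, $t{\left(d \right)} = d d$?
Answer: $-8332$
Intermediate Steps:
$t{\left(d \right)} = d^{2}$
$W{\left(V \right)} = -303 - V$
$Y{\left(E \right)} = 144 + E^{2} - 11 E$ ($Y{\left(E \right)} = \left(E^{2} - 11 E\right) + 12^{2} = \left(E^{2} - 11 E\right) + 144 = 144 + E^{2} - 11 E$)
$W{\left(-3 - -262 \right)} - Y{\left(-82 \right)} = \left(-303 - \left(-3 - -262\right)\right) - \left(144 + \left(-82\right)^{2} - -902\right) = \left(-303 - \left(-3 + 262\right)\right) - \left(144 + 6724 + 902\right) = \left(-303 - 259\right) - 7770 = -562 - 7770 = -8332$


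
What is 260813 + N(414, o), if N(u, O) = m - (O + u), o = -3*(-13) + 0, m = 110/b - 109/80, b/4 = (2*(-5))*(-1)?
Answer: 20828911/80 ≈ 2.6036e+5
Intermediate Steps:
b = 40 (b = 4*((2*(-5))*(-1)) = 4*(-10*(-1)) = 4*10 = 40)
m = 111/80 (m = 110/40 - 109/80 = 110*(1/40) - 109*1/80 = 11/4 - 109/80 = 111/80 ≈ 1.3875)
o = 39 (o = 39 + 0 = 39)
N(u, O) = 111/80 - O - u (N(u, O) = 111/80 - (O + u) = 111/80 + (-O - u) = 111/80 - O - u)
260813 + N(414, o) = 260813 + (111/80 - 1*39 - 1*414) = 260813 + (111/80 - 39 - 414) = 260813 - 36129/80 = 20828911/80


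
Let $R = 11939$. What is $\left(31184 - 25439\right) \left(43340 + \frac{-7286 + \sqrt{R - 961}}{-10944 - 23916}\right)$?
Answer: $\frac{289325799869}{1162} - \frac{383 \sqrt{10978}}{2324} \approx 2.4899 \cdot 10^{8}$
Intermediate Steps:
$\left(31184 - 25439\right) \left(43340 + \frac{-7286 + \sqrt{R - 961}}{-10944 - 23916}\right) = \left(31184 - 25439\right) \left(43340 + \frac{-7286 + \sqrt{11939 - 961}}{-10944 - 23916}\right) = 5745 \left(43340 + \frac{-7286 + \sqrt{10978}}{-34860}\right) = 5745 \left(43340 + \left(-7286 + \sqrt{10978}\right) \left(- \frac{1}{34860}\right)\right) = 5745 \left(43340 + \left(\frac{3643}{17430} - \frac{\sqrt{10978}}{34860}\right)\right) = 5745 \left(\frac{755419843}{17430} - \frac{\sqrt{10978}}{34860}\right) = \frac{289325799869}{1162} - \frac{383 \sqrt{10978}}{2324}$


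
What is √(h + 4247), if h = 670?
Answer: √4917 ≈ 70.121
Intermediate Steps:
√(h + 4247) = √(670 + 4247) = √4917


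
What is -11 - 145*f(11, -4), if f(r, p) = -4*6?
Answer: 3469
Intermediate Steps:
f(r, p) = -24
-11 - 145*f(11, -4) = -11 - 145*(-24) = -11 + 3480 = 3469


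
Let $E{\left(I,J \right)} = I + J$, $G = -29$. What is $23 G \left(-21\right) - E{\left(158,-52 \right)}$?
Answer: $13901$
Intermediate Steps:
$23 G \left(-21\right) - E{\left(158,-52 \right)} = 23 \left(-29\right) \left(-21\right) - \left(158 - 52\right) = \left(-667\right) \left(-21\right) - 106 = 14007 - 106 = 13901$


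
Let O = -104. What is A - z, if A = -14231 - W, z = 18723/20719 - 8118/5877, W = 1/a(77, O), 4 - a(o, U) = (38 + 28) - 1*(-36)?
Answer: -18868117736897/1325891686 ≈ -14231.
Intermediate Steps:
a(o, U) = -98 (a(o, U) = 4 - ((38 + 28) - 1*(-36)) = 4 - (66 + 36) = 4 - 1*102 = 4 - 102 = -98)
W = -1/98 (W = 1/(-98) = -1/98 ≈ -0.010204)
z = -6462419/13529507 (z = 18723*(1/20719) - 8118*1/5877 = 18723/20719 - 902/653 = -6462419/13529507 ≈ -0.47765)
A = -1394637/98 (A = -14231 - 1*(-1/98) = -14231 + 1/98 = -1394637/98 ≈ -14231.)
A - z = -1394637/98 - 1*(-6462419/13529507) = -1394637/98 + 6462419/13529507 = -18868117736897/1325891686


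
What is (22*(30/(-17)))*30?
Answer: -19800/17 ≈ -1164.7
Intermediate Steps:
(22*(30/(-17)))*30 = (22*(30*(-1/17)))*30 = (22*(-30/17))*30 = -660/17*30 = -19800/17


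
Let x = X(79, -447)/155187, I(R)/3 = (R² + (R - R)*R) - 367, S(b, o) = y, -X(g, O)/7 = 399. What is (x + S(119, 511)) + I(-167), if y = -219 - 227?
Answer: 4247984549/51729 ≈ 82120.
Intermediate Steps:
y = -446
X(g, O) = -2793 (X(g, O) = -7*399 = -2793)
S(b, o) = -446
I(R) = -1101 + 3*R² (I(R) = 3*((R² + (R - R)*R) - 367) = 3*((R² + 0*R) - 367) = 3*((R² + 0) - 367) = 3*(R² - 367) = 3*(-367 + R²) = -1101 + 3*R²)
x = -931/51729 (x = -2793/155187 = -2793*1/155187 = -931/51729 ≈ -0.017998)
(x + S(119, 511)) + I(-167) = (-931/51729 - 446) + (-1101 + 3*(-167)²) = -23072065/51729 + (-1101 + 3*27889) = -23072065/51729 + (-1101 + 83667) = -23072065/51729 + 82566 = 4247984549/51729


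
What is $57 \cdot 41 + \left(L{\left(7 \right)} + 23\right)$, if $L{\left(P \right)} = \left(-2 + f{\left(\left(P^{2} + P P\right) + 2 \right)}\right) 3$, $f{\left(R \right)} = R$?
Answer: $2654$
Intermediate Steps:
$L{\left(P \right)} = 6 P^{2}$ ($L{\left(P \right)} = \left(-2 + \left(\left(P^{2} + P P\right) + 2\right)\right) 3 = \left(-2 + \left(\left(P^{2} + P^{2}\right) + 2\right)\right) 3 = \left(-2 + \left(2 P^{2} + 2\right)\right) 3 = \left(-2 + \left(2 + 2 P^{2}\right)\right) 3 = 2 P^{2} \cdot 3 = 6 P^{2}$)
$57 \cdot 41 + \left(L{\left(7 \right)} + 23\right) = 57 \cdot 41 + \left(6 \cdot 7^{2} + 23\right) = 2337 + \left(6 \cdot 49 + 23\right) = 2337 + \left(294 + 23\right) = 2337 + 317 = 2654$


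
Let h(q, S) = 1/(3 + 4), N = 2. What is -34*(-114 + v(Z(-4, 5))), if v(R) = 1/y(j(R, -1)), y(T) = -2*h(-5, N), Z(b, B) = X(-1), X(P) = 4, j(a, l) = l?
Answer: 3995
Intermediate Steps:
h(q, S) = 1/7
Z(b, B) = 4
y(T) = -2/7 (y(T) = -2*1/7 = -2/7)
v(R) = -7/2 (v(R) = 1/(-2/7) = -7/2)
-34*(-114 + v(Z(-4, 5))) = -34*(-114 - 7/2) = -34*(-235/2) = 3995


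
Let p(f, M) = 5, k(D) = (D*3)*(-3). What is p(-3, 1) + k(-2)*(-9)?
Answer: -157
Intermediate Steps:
k(D) = -9*D (k(D) = (3*D)*(-3) = -9*D)
p(-3, 1) + k(-2)*(-9) = 5 - 9*(-2)*(-9) = 5 + 18*(-9) = 5 - 162 = -157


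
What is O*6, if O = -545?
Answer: -3270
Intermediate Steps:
O*6 = -545*6 = -3270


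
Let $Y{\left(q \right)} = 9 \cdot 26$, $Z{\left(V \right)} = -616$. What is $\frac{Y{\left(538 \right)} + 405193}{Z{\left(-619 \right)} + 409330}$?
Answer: $\frac{405427}{408714} \approx 0.99196$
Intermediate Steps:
$Y{\left(q \right)} = 234$
$\frac{Y{\left(538 \right)} + 405193}{Z{\left(-619 \right)} + 409330} = \frac{234 + 405193}{-616 + 409330} = \frac{405427}{408714}$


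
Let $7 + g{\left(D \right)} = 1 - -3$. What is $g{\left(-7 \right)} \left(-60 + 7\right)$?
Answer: $159$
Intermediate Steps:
$g{\left(D \right)} = -3$ ($g{\left(D \right)} = -7 + \left(1 - -3\right) = -7 + \left(1 + 3\right) = -7 + 4 = -3$)
$g{\left(-7 \right)} \left(-60 + 7\right) = - 3 \left(-60 + 7\right) = \left(-3\right) \left(-53\right) = 159$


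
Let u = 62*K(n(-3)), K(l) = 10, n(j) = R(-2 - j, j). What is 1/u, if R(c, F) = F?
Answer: 1/620 ≈ 0.0016129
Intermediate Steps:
n(j) = j
u = 620 (u = 62*10 = 620)
1/u = 1/620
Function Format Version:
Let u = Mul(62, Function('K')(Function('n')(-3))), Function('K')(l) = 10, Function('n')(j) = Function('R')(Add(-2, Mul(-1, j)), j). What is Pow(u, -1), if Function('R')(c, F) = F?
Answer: Rational(1, 620) ≈ 0.0016129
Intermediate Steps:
Function('n')(j) = j
u = 620 (u = Mul(62, 10) = 620)
Pow(u, -1) = Pow(620, -1) = Rational(1, 620)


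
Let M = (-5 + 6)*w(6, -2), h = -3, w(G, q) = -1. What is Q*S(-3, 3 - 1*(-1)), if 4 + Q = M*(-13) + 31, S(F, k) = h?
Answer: -120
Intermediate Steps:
M = -1 (M = (-5 + 6)*(-1) = 1*(-1) = -1)
S(F, k) = -3
Q = 40 (Q = -4 + (-1*(-13) + 31) = -4 + (13 + 31) = -4 + 44 = 40)
Q*S(-3, 3 - 1*(-1)) = 40*(-3) = -120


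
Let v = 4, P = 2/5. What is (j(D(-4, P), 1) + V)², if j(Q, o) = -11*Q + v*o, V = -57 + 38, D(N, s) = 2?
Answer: 1369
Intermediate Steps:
P = ⅖ (P = 2*(⅕) = ⅖ ≈ 0.40000)
V = -19
j(Q, o) = -11*Q + 4*o
(j(D(-4, P), 1) + V)² = ((-11*2 + 4*1) - 19)² = ((-22 + 4) - 19)² = (-18 - 19)² = (-37)² = 1369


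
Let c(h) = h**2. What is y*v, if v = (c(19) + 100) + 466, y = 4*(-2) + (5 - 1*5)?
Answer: -7416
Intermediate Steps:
y = -8 (y = -8 + (5 - 5) = -8 + 0 = -8)
v = 927 (v = (19**2 + 100) + 466 = (361 + 100) + 466 = 461 + 466 = 927)
y*v = -8*927 = -7416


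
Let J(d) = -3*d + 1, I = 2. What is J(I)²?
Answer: 25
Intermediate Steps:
J(d) = 1 - 3*d
J(I)² = (1 - 3*2)² = (1 - 6)² = (-5)² = 25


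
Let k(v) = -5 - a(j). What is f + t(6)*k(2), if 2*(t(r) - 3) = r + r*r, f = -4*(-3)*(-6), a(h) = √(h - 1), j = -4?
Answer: -192 - 24*I*√5 ≈ -192.0 - 53.666*I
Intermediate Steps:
a(h) = √(-1 + h)
k(v) = -5 - I*√5 (k(v) = -5 - √(-1 - 4) = -5 - √(-5) = -5 - I*√5)
f = -72 (f = 12*(-6) = -72)
t(r) = 3 + r/2 + r²/2 (t(r) = 3 + (r + r*r)/2 = 3 + (r + r²)/2 = 3 + (r/2 + r²/2) = 3 + r/2 + r²/2)
f + t(6)*k(2) = -72 + (3 + (½)*6 + (½)*6²)*(-5 - I*√5) = -72 + (3 + 3 + (½)*36)*(-5 - I*√5) = -72 + (3 + 3 + 18)*(-5 - I*√5) = -72 + 24*(-5 - I*√5) = -72 + (-120 - 24*I*√5) = -192 - 24*I*√5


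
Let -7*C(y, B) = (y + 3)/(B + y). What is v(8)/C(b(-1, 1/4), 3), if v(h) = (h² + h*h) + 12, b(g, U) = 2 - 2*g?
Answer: -980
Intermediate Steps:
C(y, B) = -(3 + y)/(7*(B + y)) (C(y, B) = -(y + 3)/(7*(B + y)) = -(3 + y)/(7*(B + y)))
v(h) = 12 + 2*h² (v(h) = (h² + h²) + 12 = 2*h² + 12 = 12 + 2*h²)
v(8)/C(b(-1, 1/4), 3) = (12 + 2*8²)/(((-3 - (2 - 2*(-1)))/(7*(3 + (2 - 2*(-1)))))) = (12 + 2*64)/(((-3 - (2 + 2))/(7*(3 + (2 + 2))))) = (12 + 128)/(((-3 - 1*4)/(7*(3 + 4)))) = 140/((⅐)*(-3 - 4)/7) = 140/((⅐)*(⅐)*(-7)) = 140/(-⅐) = -7*140 = -980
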